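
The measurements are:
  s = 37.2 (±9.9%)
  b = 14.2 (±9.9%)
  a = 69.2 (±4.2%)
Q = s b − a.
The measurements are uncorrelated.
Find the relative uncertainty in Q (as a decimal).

Let p = s·b = 528. δp/p = √((1·δs/s)² + (1·δb/b)²) = √(0.00980 + 0.00980) = 0.140, so δp = 74.0.
Q = p − a: δQ = √(δp² + δa²) = √(5470 + 8.45) = 74.0
Q = 459, so δQ/Q = 74.0/459 = 0.161.

0.161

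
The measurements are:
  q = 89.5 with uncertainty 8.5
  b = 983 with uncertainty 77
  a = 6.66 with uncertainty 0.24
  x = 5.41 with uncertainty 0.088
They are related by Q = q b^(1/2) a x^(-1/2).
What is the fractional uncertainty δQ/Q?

0.109

Since Q is a product/quotient, work with relative uncertainties:
  (1·δq/q)² = (1×0.0950)² = 0.00902;  (½·δb/b)² = (0.5×0.0783)² = 0.00153;  (1·δa/a)² = (1×0.0360)² = 0.00130;  (−½·δx/x)² = (-0.5×0.0163)² = 6.61e-05
δQ/Q = √(0.0119) = 0.109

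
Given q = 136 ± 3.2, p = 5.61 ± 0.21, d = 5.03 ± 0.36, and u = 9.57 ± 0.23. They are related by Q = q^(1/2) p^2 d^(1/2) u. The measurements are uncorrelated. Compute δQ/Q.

0.0872

Relative error in a monomial: (δQ/Q)² = Σ (nᵢ · δxᵢ/xᵢ)².
  (½·δq/q)² = (0.5×0.0235)² = 0.000138;  (2·δp/p)² = (2×0.0374)² = 0.00560;  (½·δd/d)² = (0.5×0.0716)² = 0.00128;  (1·δu/u)² = (1×0.0240)² = 0.000578
δQ/Q = √(0.00760) = 0.0872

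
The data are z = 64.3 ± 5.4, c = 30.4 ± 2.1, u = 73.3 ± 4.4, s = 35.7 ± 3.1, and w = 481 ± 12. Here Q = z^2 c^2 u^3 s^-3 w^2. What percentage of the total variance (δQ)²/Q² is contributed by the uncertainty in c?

(δQ/Q)² = (2·δz/z)² + (2·δc/c)² + (3·δu/u)² + (-3·δs/s)² + (2·δw/w)²
  z term: (2×0.0840)² = 0.0282
  c term: (2×0.0691)² = 0.0191
  u term: (3×0.0600)² = 0.0324
  s term: (-3×0.0868)² = 0.0679
  w term: (2×0.0249)² = 0.00249
Total = 0.150. Share from c = 0.0191/0.150 = 0.127.

12.7%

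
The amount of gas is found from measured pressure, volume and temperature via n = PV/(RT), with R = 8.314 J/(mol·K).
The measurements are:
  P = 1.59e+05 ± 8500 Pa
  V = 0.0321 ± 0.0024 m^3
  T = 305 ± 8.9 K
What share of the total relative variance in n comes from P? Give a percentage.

(δn/n)² = (1·δP/P)² + (1·δV/V)² + (-1·δT/T)²
  P term: (1×0.0535)² = 0.00286
  V term: (1×0.0748)² = 0.00559
  T term: (-1×0.0292)² = 0.000851
Total = 0.00930. Share from P = 0.00286/0.00930 = 0.307.

30.7%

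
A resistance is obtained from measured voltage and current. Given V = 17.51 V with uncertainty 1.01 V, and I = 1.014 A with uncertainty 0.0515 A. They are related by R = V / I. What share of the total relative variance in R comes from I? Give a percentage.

43.7%

(δR/R)² = (1·δV/V)² + (-1·δI/I)²
  V term: (1×0.0577)² = 0.00333
  I term: (-1×0.0508)² = 0.00258
Total = 0.00591. Share from I = 0.00258/0.00591 = 0.437.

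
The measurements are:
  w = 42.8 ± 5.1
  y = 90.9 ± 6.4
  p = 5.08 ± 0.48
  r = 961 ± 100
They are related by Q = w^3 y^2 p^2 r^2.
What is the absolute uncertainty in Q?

7.35e+15

For a monomial Q ∝ w^3, y^2, p^2, r^2, fractional errors add in quadrature:
  (3·δw/w)² = (3×0.119)² = 0.128;  (2·δy/y)² = (2×0.0704)² = 0.0198;  (2·δp/p)² = (2×0.0945)² = 0.0357;  (2·δr/r)² = (2×0.104)² = 0.0433
δQ/Q = √(0.227) = 0.476
Q = 1.54e+16, so δQ = 0.476 × 1.54e+16 = 7.35e+15.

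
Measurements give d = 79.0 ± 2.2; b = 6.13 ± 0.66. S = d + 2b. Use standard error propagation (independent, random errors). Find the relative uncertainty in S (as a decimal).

0.0281

Each term contributes (cᵢ δxᵢ)² to (δS)²:
  (δd)² = 4.84;  (2·δb)² = 1.74
δS = √(6.58) = 2.57
S = 91.3, so δS/S = 2.57/91.3 = 0.0281.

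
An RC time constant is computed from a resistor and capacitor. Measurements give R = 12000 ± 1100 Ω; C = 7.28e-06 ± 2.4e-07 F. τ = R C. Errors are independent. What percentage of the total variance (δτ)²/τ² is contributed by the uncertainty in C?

(δτ/τ)² = (1·δR/R)² + (1·δC/C)²
  R term: (1×0.0917)² = 0.00840
  C term: (1×0.0330)² = 0.00109
Total = 0.00949. Share from C = 0.00109/0.00949 = 0.115.

11.5%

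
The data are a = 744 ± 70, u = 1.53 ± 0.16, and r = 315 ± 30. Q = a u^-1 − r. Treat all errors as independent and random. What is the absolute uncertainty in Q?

74.7

Let p = a·u^-1 = 486. δp/p = √((1·δa/a)² + (-1·δu/u)²) = √(0.00885 + 0.0109) = 0.141, so δp = 68.4.
Q = p − r: δQ = √(δp² + δr²) = √(4680 + 900) = 74.7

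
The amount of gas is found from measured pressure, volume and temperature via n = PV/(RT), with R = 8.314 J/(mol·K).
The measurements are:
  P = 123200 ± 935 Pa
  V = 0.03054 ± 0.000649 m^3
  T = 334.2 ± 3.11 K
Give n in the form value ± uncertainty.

Since n is a product/quotient, work with relative uncertainties:
  (1·δP/P)² = (1×0.00759)² = 5.76e-05;  (1·δV/V)² = (1×0.0213)² = 0.000452;  (-1·δT/T)² = (-1×0.00931)² = 8.66e-05
δn/n = √(0.000596) = 0.0244
n = 1.354 mol, so δn = 0.0244 × 1.354 = 0.0331 mol.

1.354 ± 0.0331 mol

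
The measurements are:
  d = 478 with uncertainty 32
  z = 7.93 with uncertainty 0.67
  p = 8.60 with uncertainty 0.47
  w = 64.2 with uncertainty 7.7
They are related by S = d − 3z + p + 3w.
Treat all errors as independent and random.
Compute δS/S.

S is a linear combination, so absolute uncertainties add in quadrature:
  (δd)² = 1020;  (3·δz)² = 4.04;  (δp)² = 0.221;  (3·δw)² = 534
δS = √(1560) = 39.5
S = 655, so δS/S = 39.5/655 = 0.0603.

0.0603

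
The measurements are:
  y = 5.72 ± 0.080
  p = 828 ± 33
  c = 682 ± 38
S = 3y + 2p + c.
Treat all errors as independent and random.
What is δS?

For a sum/difference, combine absolute errors in quadrature:
  (3·δy)² = 0.0576;  (2·δp)² = 4360;  (δc)² = 1440
δS = √(5800) = 76.2

76.2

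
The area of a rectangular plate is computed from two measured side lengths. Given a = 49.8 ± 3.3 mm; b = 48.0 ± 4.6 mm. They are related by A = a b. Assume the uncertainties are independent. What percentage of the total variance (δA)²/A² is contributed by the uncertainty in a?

(δA/A)² = (1·δa/a)² + (1·δb/b)²
  a term: (1×0.0663)² = 0.00439
  b term: (1×0.0958)² = 0.00918
Total = 0.0136. Share from a = 0.00439/0.0136 = 0.323.

32.3%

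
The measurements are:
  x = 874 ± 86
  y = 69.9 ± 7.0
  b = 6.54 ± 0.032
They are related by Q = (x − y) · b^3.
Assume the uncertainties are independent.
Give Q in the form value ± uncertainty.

Let u = x − y = 804. δu = √(δx² + δy²) = √(7400 + 49.0) = 86.3, so δu/u = 0.107.
Q is then a monomial in u, b:
δQ/Q = √((δu/u)² + (3·δb/b)²) = √(0.0115 + 0.000215) = 0.108
Q = 2.25e+05, so δQ = 0.108 × 2.25e+05 = 24400.

(2.25 ± 0.244) × 10^5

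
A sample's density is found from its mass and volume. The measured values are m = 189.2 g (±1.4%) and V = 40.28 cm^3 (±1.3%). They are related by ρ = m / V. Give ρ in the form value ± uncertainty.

4.697 ± 0.0897 g/cm^3

Products/powers → add relative errors in quadrature, weighted by exponent:
  (1·δm/m)² = (1×0.0140)² = 0.000196;  (-1·δV/V)² = (-1×0.0130)² = 0.000169
δρ/ρ = √(0.000365) = 0.0191
ρ = 4.697 g/cm^3, so δρ = 0.0191 × 4.697 = 0.0897 g/cm^3.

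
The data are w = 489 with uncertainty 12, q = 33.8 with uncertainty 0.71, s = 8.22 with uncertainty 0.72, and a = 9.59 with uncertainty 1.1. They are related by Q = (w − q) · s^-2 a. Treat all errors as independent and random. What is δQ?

13.6

Let u = w − q = 455. δu = √(δw² + δq²) = √(144 + 0.504) = 12.0, so δu/u = 0.0264.
Q is then a monomial in u, s, a:
δQ/Q = √((δu/u)² + (-2·δs/s)² + (1·δa/a)²) = √(0.000697 + 0.0307 + 0.0132) = 0.211
Q = 64.6, so δQ = 0.211 × 64.6 = 13.6.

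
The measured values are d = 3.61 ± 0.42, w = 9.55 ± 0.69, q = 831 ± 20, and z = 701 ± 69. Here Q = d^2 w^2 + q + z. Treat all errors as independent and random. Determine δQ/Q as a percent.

12.3%

Let p = d^2·w^2 = 1190. δp/p = √((2·δd/d)² + (2·δw/w)²) = √(0.0541 + 0.0209) = 0.274, so δp = 326.
Q = p + q + z: δQ = √(δp² + δq² + δz²) = √(1.06e+05 + 400 + 4760) = 333
Q = 2720, so δQ/Q = 333/2720 = 0.123.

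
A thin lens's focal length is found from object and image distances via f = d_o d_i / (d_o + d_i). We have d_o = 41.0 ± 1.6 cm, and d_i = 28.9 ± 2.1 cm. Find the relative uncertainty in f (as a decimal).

0.0456

∂f/∂d_o = (d_i/(d_o+d_i))² = 0.171;  ∂f/∂d_i = (d_o/(d_o+d_i))² = 0.344
δf = √((∂f/∂d_o · δd_o)² + (∂f/∂d_i · δd_i)²) = √(0.0748 + 0.522) = 0.773 cm
f = 17.0 cm, so δf/f = 0.773/17.0 = 0.0456.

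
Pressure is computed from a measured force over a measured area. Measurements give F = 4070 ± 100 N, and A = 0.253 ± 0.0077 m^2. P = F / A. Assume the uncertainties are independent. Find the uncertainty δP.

Products/powers → add relative errors in quadrature, weighted by exponent:
  (1·δF/F)² = (1×0.0246)² = 0.000604;  (-1·δA/A)² = (-1×0.0304)² = 0.000926
δP/P = √(0.00153) = 0.0391
P = 16100 Pa, so δP = 0.0391 × 16100 = 629 Pa.

629 Pa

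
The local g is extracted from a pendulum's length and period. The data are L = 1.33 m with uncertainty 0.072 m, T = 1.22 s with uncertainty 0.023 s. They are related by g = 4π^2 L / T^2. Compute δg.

2.33 m/s^2

g is a product of powers, so relative uncertainties combine in quadrature:
  (1·δL/L)² = (1×0.0541)² = 0.00293;  (-2·δT/T)² = (-2×0.0189)² = 0.00142
δg/g = √(0.00435) = 0.0660
g = 35.3 m/s^2, so δg = 0.0660 × 35.3 = 2.33 m/s^2.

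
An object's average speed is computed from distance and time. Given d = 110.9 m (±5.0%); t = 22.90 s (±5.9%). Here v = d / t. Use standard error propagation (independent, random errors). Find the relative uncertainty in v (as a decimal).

0.0773

Since v is a product/quotient, work with relative uncertainties:
  (1·δd/d)² = (1×0.0500)² = 0.00250;  (-1·δt/t)² = (-1×0.0590)² = 0.00348
δv/v = √(0.00598) = 0.0773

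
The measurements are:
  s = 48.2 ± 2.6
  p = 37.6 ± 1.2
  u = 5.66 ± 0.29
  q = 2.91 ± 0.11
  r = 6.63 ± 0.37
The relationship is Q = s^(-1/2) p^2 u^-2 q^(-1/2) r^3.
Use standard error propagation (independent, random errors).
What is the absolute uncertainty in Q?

For a monomial Q ∝ s^(-1/2), p^2, u^-2, q^(-1/2), r^3, fractional errors add in quadrature:
  (−½·δs/s)² = (-0.5×0.0539)² = 0.000727;  (2·δp/p)² = (2×0.0319)² = 0.00407;  (-2·δu/u)² = (-2×0.0512)² = 0.0105;  (−½·δq/q)² = (-0.5×0.0378)² = 0.000357;  (3·δr/r)² = (3×0.0558)² = 0.0280
δQ/Q = √(0.0437) = 0.209
Q = 1090, so δQ = 0.209 × 1090 = 227.

227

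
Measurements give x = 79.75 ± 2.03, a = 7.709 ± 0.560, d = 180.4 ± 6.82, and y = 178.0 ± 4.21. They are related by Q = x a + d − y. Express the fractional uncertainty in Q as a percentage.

Let p = x·a = 614.8. δp/p = √((1·δx/x)² + (1·δa/a)²) = √(0.000648 + 0.00528) = 0.0770, so δp = 47.3.
Q = p + d − y: δQ = √(δp² + δd² + δy²) = √(2240 + 46.5 + 17.7) = 48.0
Q = 617.2, so δQ/Q = 48.0/617.2 = 0.0778.

7.78%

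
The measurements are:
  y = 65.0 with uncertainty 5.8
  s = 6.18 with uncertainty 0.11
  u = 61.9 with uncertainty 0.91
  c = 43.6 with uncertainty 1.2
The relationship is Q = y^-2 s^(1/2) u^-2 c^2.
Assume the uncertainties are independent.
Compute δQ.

5.53e-05

Q is a product of powers, so relative uncertainties combine in quadrature:
  (-2·δy/y)² = (-2×0.0892)² = 0.0318;  (½·δs/s)² = (0.5×0.0178)² = 7.92e-05;  (-2·δu/u)² = (-2×0.0147)² = 0.000864;  (2·δc/c)² = (2×0.0275)² = 0.00303
δQ/Q = √(0.0358) = 0.189
Q = 0.000292, so δQ = 0.189 × 0.000292 = 5.53e-05.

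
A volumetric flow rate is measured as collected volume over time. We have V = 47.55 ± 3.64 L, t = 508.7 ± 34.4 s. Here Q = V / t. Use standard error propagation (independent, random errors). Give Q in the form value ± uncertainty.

0.09347 ± 0.00955 L/s

For a monomial Q ∝ V, t^-1, fractional errors add in quadrature:
  (1·δV/V)² = (1×0.0766)² = 0.00586;  (-1·δt/t)² = (-1×0.0676)² = 0.00457
δQ/Q = √(0.0104) = 0.102
Q = 0.09347 L/s, so δQ = 0.102 × 0.09347 = 0.00955 L/s.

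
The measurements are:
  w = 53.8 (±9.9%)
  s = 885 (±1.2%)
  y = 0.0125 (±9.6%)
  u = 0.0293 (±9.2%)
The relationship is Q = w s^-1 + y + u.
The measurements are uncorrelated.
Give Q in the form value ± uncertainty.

0.103 ± 0.00674

Let p = w·s^-1 = 0.0608. δp/p = √((1·δw/w)² + (-1·δs/s)²) = √(0.00980 + 0.000144) = 0.0997, so δp = 0.00606.
Q = p + y + u: δQ = √(δp² + δy² + δu²) = √(3.68e-05 + 1.44e-06 + 7.27e-06) = 0.00674
Q = 0.103.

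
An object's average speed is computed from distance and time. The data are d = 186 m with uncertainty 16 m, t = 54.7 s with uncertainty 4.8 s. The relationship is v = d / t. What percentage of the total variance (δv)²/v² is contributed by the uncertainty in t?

51.0%

(δv/v)² = (1·δd/d)² + (-1·δt/t)²
  d term: (1×0.0860)² = 0.00740
  t term: (-1×0.0878)² = 0.00770
Total = 0.0151. Share from t = 0.00770/0.0151 = 0.510.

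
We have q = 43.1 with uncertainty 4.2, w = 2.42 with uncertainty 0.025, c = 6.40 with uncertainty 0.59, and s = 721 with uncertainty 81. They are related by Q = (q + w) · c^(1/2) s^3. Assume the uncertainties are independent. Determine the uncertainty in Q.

1.52e+10

Let u = q + w = 45.5. δu = √(δq² + δw²) = √(17.6 + 0.000625) = 4.20, so δu/u = 0.0923.
Q is then a monomial in u, c, s:
δQ/Q = √((δu/u)² + (½·δc/c)² + (3·δs/s)²) = √(0.00851 + 0.00212 + 0.114) = 0.352
Q = 4.32e+10, so δQ = 0.352 × 4.32e+10 = 1.52e+10.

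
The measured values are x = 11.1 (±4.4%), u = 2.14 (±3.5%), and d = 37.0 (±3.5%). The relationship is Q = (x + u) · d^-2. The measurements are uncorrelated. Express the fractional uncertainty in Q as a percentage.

Let w = x + u = 13.2. δw = √(δx² + δu²) = √(0.239 + 0.00561) = 0.494, so δw/w = 0.0373.
Q is then a monomial in w, d:
δQ/Q = √((δw/w)² + (-2·δd/d)²) = √(0.00139 + 0.00490) = 0.0793

7.93%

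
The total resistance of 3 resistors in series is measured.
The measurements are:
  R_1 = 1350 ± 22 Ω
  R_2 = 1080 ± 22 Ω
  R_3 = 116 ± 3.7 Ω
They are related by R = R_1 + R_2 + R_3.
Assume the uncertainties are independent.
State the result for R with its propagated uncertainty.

2550 ± 31.3 Ω

Sums and differences: (δR)² = Σ (cᵢ δxᵢ)².
  (δR_1)² = 484;  (δR_2)² = 484;  (δR_3)² = 13.7
δR = √(982) = 31.3 Ω
R = 2550 Ω.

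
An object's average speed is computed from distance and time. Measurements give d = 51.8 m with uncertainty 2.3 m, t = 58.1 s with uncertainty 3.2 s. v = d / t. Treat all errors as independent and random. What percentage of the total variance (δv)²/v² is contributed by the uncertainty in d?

39.4%

(δv/v)² = (1·δd/d)² + (-1·δt/t)²
  d term: (1×0.0444)² = 0.00197
  t term: (-1×0.0551)² = 0.00303
Total = 0.00501. Share from d = 0.00197/0.00501 = 0.394.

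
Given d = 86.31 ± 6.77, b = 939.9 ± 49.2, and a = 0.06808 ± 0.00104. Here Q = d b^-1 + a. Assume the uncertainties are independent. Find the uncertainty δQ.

Let p = d·b^-1 = 0.09183. δp/p = √((1·δd/d)² + (-1·δb/b)²) = √(0.00615 + 0.00274) = 0.0943, so δp = 0.00866.
Q = p + a: δQ = √(δp² + δa²) = √(7.5e-05 + 1.08e-06) = 0.00872

0.00872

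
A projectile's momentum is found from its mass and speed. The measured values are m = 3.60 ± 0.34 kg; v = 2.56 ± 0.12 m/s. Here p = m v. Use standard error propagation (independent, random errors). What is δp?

0.972 kg·m/s

Products/powers → add relative errors in quadrature, weighted by exponent:
  (1·δm/m)² = (1×0.0944)² = 0.00892;  (1·δv/v)² = (1×0.0469)² = 0.00220
δp/p = √(0.0111) = 0.105
p = 9.22 kg·m/s, so δp = 0.105 × 9.22 = 0.972 kg·m/s.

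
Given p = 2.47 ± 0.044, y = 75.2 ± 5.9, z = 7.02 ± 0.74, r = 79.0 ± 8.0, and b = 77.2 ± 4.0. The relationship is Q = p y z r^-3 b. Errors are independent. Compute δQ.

0.0685

Each factor contributes (exponent × relative error)² to (δQ/Q)²:
  (1·δp/p)² = (1×0.0178)² = 0.000317;  (1·δy/y)² = (1×0.0785)² = 0.00616;  (1·δz/z)² = (1×0.105)² = 0.0111;  (-3·δr/r)² = (-3×0.101)² = 0.0923;  (1·δb/b)² = (1×0.0518)² = 0.00268
δQ/Q = √(0.113) = 0.336
Q = 0.204, so δQ = 0.336 × 0.204 = 0.0685.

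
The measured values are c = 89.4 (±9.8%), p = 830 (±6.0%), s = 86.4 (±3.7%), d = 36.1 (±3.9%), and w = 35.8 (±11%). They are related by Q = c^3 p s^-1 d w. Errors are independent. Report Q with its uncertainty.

(8.87 ± 2.87) × 10^9

Each factor contributes (exponent × relative error)² to (δQ/Q)²:
  (3·δc/c)² = (3×0.0980)² = 0.0864;  (1·δp/p)² = (1×0.0600)² = 0.00360;  (-1·δs/s)² = (-1×0.0370)² = 0.00137;  (1·δd/d)² = (1×0.0390)² = 0.00152;  (1·δw/w)² = (1×0.110)² = 0.0121
δQ/Q = √(0.105) = 0.324
Q = 8.87e+09, so δQ = 0.324 × 8.87e+09 = 2.87e+09.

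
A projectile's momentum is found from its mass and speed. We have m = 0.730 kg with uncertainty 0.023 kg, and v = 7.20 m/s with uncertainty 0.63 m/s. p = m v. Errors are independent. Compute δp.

0.489 kg·m/s

Each factor contributes (exponent × relative error)² to (δp/p)²:
  (1·δm/m)² = (1×0.0315)² = 0.000993;  (1·δv/v)² = (1×0.0875)² = 0.00766
δp/p = √(0.00865) = 0.0930
p = 5.26 kg·m/s, so δp = 0.0930 × 5.26 = 0.489 kg·m/s.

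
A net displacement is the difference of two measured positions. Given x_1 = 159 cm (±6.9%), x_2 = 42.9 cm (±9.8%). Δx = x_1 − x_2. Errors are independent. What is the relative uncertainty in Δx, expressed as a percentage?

Absolute uncertainties add in quadrature for a linear combination:
  (δx_1)² = 120;  (δx_2)² = 17.7
δΔx = √(138) = 11.7 cm
Δx = 116 cm, so δΔx/Δx = 11.7/116 = 0.101.

10.1%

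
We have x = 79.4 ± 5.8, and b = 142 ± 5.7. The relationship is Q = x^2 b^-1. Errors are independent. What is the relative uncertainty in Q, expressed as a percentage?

Products/powers → add relative errors in quadrature, weighted by exponent:
  (2·δx/x)² = (2×0.0730)² = 0.0213;  (-1·δb/b)² = (-1×0.0401)² = 0.00161
δQ/Q = √(0.0230) = 0.152

15.2%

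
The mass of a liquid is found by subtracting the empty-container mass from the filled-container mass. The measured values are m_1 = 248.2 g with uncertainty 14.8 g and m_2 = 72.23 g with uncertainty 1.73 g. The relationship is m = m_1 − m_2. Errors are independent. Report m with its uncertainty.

Sums and differences: (δm)² = Σ (cᵢ δxᵢ)².
  (δm_1)² = 219;  (δm_2)² = 2.99
δm = √(222) = 14.9 g
m = 176.0 g.

176.0 ± 14.9 g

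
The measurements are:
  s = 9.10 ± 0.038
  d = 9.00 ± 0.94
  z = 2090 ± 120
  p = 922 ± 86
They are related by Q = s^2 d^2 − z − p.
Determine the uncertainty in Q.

1410

Let w = s^2·d^2 = 6710. δw/w = √((2·δs/s)² + (2·δd/d)²) = √(6.98e-05 + 0.0436) = 0.209, so δw = 1400.
Q = w − z − p: δQ = √(δw² + δz² + δp²) = √(1.97e+06 + 14400 + 7400) = 1410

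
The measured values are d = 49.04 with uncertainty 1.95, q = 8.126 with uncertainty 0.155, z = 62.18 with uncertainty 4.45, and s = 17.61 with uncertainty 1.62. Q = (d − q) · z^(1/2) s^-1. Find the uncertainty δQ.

2.01

Let u = d − q = 40.91. δu = √(δd² + δq²) = √(3.80 + 0.0240) = 1.96, so δu/u = 0.0478.
Q is then a monomial in u, z, s:
δQ/Q = √((δu/u)² + (½·δz/z)² + (-1·δs/s)²) = √(0.00229 + 0.00128 + 0.00846) = 0.110
Q = 18.32, so δQ = 0.110 × 18.32 = 2.01.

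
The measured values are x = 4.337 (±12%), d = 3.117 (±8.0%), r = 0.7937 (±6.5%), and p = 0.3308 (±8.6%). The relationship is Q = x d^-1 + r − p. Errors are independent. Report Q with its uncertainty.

1.854 ± 0.209

Let w = x·d^-1 = 1.391. δw/w = √((1·δx/x)² + (-1·δd/d)²) = √(0.0144 + 0.00640) = 0.144, so δw = 0.201.
Q = w + r − p: δQ = √(δw² + δr² + δp²) = √(0.0403 + 0.00266 + 0.000809) = 0.209
Q = 1.854.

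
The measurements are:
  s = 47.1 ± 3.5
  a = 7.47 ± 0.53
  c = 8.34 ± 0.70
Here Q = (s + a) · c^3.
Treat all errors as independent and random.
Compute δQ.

Let u = s + a = 54.6. δu = √(δs² + δa²) = √(12.2 + 0.281) = 3.54, so δu/u = 0.0649.
Q is then a monomial in u, c:
δQ/Q = √((δu/u)² + (3·δc/c)²) = √(0.00421 + 0.0634) = 0.260
Q = 31700, so δQ = 0.260 × 31700 = 8230.

8230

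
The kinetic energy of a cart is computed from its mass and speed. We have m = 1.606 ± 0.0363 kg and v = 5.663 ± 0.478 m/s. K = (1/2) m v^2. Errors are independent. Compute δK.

For a monomial K ∝ m, v^2, fractional errors add in quadrature:
  (1·δm/m)² = (1×0.0226)² = 0.000511;  (2·δv/v)² = (2×0.0844)² = 0.0285
δK/K = √(0.0290) = 0.170
K = 25.75 J, so δK = 0.170 × 25.75 = 4.39 J.

4.39 J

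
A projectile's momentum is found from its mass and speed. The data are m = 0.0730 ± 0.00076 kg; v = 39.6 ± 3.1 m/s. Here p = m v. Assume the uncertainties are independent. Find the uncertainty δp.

0.228 kg·m/s

p is a product of powers, so relative uncertainties combine in quadrature:
  (1·δm/m)² = (1×0.0104)² = 0.000108;  (1·δv/v)² = (1×0.0783)² = 0.00613
δp/p = √(0.00624) = 0.0790
p = 2.89 kg·m/s, so δp = 0.0790 × 2.89 = 0.228 kg·m/s.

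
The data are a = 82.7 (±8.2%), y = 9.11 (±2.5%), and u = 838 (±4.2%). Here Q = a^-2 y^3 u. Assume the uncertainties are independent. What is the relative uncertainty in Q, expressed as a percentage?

18.5%

For a monomial Q ∝ a^-2, y^3, u, fractional errors add in quadrature:
  (-2·δa/a)² = (-2×0.0820)² = 0.0269;  (3·δy/y)² = (3×0.0250)² = 0.00563;  (1·δu/u)² = (1×0.0420)² = 0.00176
δQ/Q = √(0.0343) = 0.185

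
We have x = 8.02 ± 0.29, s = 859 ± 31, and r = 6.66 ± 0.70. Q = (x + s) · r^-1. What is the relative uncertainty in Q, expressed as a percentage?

11.1%

Let u = x + s = 867. δu = √(δx² + δs²) = √(0.0841 + 961) = 31.0, so δu/u = 0.0358.
Q is then a monomial in u, r:
δQ/Q = √((δu/u)² + (-1·δr/r)²) = √(0.00128 + 0.0110) = 0.111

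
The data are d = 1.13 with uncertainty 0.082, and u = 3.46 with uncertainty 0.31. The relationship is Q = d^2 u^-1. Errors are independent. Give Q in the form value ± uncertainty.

0.369 ± 0.0629

Q is a product of powers, so relative uncertainties combine in quadrature:
  (2·δd/d)² = (2×0.0726)² = 0.0211;  (-1·δu/u)² = (-1×0.0896)² = 0.00803
δQ/Q = √(0.0291) = 0.171
Q = 0.369, so δQ = 0.171 × 0.369 = 0.0629.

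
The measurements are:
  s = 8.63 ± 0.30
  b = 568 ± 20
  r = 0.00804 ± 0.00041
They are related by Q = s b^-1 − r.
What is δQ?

Let p = s·b^-1 = 0.0152. δp/p = √((1·δs/s)² + (-1·δb/b)²) = √(0.00121 + 0.00124) = 0.0495, so δp = 0.000752.
Q = p − r: δQ = √(δp² + δr²) = √(5.65e-07 + 1.68e-07) = 0.000856

0.000856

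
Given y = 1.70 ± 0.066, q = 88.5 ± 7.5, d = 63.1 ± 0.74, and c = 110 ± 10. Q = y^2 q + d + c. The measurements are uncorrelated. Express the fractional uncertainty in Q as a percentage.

7.24%

Let p = y^2·q = 256. δp/p = √((2·δy/y)² + (1·δq/q)²) = √(0.00603 + 0.00718) = 0.115, so δp = 29.4.
Q = p + d + c: δQ = √(δp² + δd² + δc²) = √(864 + 0.548 + 100) = 31.1
Q = 429, so δQ/Q = 31.1/429 = 0.0724.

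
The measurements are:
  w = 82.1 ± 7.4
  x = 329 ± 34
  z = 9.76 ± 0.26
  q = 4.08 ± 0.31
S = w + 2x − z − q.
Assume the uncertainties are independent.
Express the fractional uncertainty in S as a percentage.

Each term contributes (cᵢ δxᵢ)² to (δS)²:
  (δw)² = 54.8;  (2·δx)² = 4620;  (δz)² = 0.0676;  (δq)² = 0.0961
δS = √(4680) = 68.4
S = 726, so δS/S = 68.4/726 = 0.0942.

9.42%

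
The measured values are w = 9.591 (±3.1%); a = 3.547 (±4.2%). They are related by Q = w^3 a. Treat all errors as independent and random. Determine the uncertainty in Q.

319

Each factor contributes (exponent × relative error)² to (δQ/Q)²:
  (3·δw/w)² = (3×0.0310)² = 0.00865;  (1·δa/a)² = (1×0.0420)² = 0.00176
δQ/Q = √(0.0104) = 0.102
Q = 3129, so δQ = 0.102 × 3129 = 319.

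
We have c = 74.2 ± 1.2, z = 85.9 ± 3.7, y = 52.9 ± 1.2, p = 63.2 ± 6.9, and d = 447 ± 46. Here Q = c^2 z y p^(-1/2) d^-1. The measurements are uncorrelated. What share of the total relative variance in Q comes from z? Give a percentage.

(δQ/Q)² = (2·δc/c)² + (1·δz/z)² + (1·δy/y)² + (−½·δp/p)² + (-1·δd/d)²
  c term: (2×0.0162)² = 0.00105
  z term: (1×0.0431)² = 0.00186
  y term: (1×0.0227)² = 0.000515
  p term: (-0.5×0.109)² = 0.00298
  d term: (-1×0.103)² = 0.0106
Total = 0.0170. Share from z = 0.00186/0.0170 = 0.109.

10.9%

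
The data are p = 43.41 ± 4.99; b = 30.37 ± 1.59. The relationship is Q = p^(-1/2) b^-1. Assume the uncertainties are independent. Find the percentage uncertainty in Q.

For a monomial Q ∝ p^(-1/2), b^-1, fractional errors add in quadrature:
  (−½·δp/p)² = (-0.5×0.115)² = 0.00330;  (-1·δb/b)² = (-1×0.0524)² = 0.00274
δQ/Q = √(0.00604) = 0.0777

7.77%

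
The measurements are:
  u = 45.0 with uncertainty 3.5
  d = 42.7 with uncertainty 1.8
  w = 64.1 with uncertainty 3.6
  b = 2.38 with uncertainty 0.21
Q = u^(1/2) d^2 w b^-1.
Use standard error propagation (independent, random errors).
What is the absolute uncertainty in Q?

46100

Each factor contributes (exponent × relative error)² to (δQ/Q)²:
  (½·δu/u)² = (0.5×0.0778)² = 0.00151;  (2·δd/d)² = (2×0.0422)² = 0.00711;  (1·δw/w)² = (1×0.0562)² = 0.00315;  (-1·δb/b)² = (-1×0.0882)² = 0.00779
δQ/Q = √(0.0196) = 0.140
Q = 3.29e+05, so δQ = 0.140 × 3.29e+05 = 46100.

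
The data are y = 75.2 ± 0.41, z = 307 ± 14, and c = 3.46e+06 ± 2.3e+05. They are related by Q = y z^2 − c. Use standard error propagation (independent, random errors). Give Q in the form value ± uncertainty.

Let p = y·z^2 = 7.09e+06. δp/p = √((1·δy/y)² + (2·δz/z)²) = √(2.97e-05 + 0.00832) = 0.0914, so δp = 6.48e+05.
Q = p − c: δQ = √(δp² + δc²) = √(4.19e+11 + 5.29e+10) = 6.87e+05
Q = 3.63e+06.

(3.63 ± 0.687) × 10^6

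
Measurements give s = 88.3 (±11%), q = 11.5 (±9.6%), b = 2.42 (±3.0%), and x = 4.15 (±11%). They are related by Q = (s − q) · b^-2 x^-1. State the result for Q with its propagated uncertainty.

Let u = s − q = 76.8. δu = √(δs² + δq²) = √(94.3 + 1.22) = 9.78, so δu/u = 0.127.
Q is then a monomial in u, b, x:
δQ/Q = √((δu/u)² + (-2·δb/b)² + (-1·δx/x)²) = √(0.0162 + 0.00360 + 0.0121) = 0.179
Q = 3.16, so δQ = 0.179 × 3.16 = 0.564.

3.16 ± 0.564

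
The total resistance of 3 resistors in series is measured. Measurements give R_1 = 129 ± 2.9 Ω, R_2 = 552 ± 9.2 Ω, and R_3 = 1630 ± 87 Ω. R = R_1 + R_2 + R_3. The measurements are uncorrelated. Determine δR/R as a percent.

R is a linear combination, so absolute uncertainties add in quadrature:
  (δR_1)² = 8.41;  (δR_2)² = 84.6;  (δR_3)² = 7570
δR = √(7660) = 87.5 Ω
R = 2310 Ω, so δR/R = 87.5/2310 = 0.0379.

3.79%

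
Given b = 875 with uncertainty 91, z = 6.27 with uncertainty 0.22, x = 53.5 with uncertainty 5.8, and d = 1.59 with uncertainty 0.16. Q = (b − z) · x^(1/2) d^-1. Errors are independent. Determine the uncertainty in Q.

620

Let u = b − z = 869. δu = √(δb² + δz²) = √(8280 + 0.0484) = 91.0, so δu/u = 0.105.
Q is then a monomial in u, x, d:
δQ/Q = √((δu/u)² + (½·δx/x)² + (-1·δd/d)²) = √(0.0110 + 0.00294 + 0.0101) = 0.155
Q = 4000, so δQ = 0.155 × 4000 = 620.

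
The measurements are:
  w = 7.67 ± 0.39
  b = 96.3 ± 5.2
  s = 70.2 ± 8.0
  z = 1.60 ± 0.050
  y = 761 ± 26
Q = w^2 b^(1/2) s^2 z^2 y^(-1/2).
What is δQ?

68400

Products/powers → add relative errors in quadrature, weighted by exponent:
  (2·δw/w)² = (2×0.0508)² = 0.0103;  (½·δb/b)² = (0.5×0.0540)² = 0.000729;  (2·δs/s)² = (2×0.114)² = 0.0519;  (2·δz/z)² = (2×0.0312)² = 0.00391;  (−½·δy/y)² = (-0.5×0.0342)² = 0.000292
δQ/Q = √(0.0672) = 0.259
Q = 2.64e+05, so δQ = 0.259 × 2.64e+05 = 68400.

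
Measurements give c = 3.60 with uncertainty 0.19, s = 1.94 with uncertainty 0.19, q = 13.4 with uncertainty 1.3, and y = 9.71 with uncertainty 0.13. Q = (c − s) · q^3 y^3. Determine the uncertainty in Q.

Let u = c − s = 1.66. δu = √(δc² + δs²) = √(0.0361 + 0.0361) = 0.269, so δu/u = 0.162.
Q is then a monomial in u, q, y:
δQ/Q = √((δu/u)² + (3·δq/q)² + (3·δy/y)²) = √(0.0262 + 0.0847 + 0.00161) = 0.335
Q = 3.66e+06, so δQ = 0.335 × 3.66e+06 = 1.23e+06.

1.23e+06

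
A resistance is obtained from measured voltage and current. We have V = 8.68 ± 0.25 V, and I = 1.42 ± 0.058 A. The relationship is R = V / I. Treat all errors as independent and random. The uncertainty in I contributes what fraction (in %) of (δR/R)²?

(δR/R)² = (1·δV/V)² + (-1·δI/I)²
  V term: (1×0.0288)² = 0.000830
  I term: (-1×0.0408)² = 0.00167
Total = 0.00250. Share from I = 0.00167/0.00250 = 0.668.

66.8%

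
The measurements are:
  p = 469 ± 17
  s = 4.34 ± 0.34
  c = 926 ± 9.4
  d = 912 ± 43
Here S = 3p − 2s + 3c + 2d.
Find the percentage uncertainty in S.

Sums and differences: (δS)² = Σ (cᵢ δxᵢ)².
  (3·δp)² = 2600;  (2·δs)² = 0.462;  (3·δc)² = 795;  (2·δd)² = 7400
δS = √(10800) = 104
S = 6000, so δS/S = 104/6000 = 0.0173.

1.73%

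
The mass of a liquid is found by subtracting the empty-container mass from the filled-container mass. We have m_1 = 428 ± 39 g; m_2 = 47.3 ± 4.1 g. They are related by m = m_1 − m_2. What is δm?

39.2 g

Sums and differences: (δm)² = Σ (cᵢ δxᵢ)².
  (δm_1)² = 1520;  (δm_2)² = 16.8
δm = √(1540) = 39.2 g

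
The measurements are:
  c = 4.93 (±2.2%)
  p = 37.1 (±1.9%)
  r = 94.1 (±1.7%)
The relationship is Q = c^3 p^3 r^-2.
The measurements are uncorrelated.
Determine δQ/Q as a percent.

9.36%

For a monomial Q ∝ c^3, p^3, r^-2, fractional errors add in quadrature:
  (3·δc/c)² = (3×0.0220)² = 0.00436;  (3·δp/p)² = (3×0.0190)² = 0.00325;  (-2·δr/r)² = (-2×0.0170)² = 0.00116
δQ/Q = √(0.00876) = 0.0936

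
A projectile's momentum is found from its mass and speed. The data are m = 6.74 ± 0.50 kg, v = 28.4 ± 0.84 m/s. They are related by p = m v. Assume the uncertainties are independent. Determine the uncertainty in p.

For a monomial p ∝ m, v, fractional errors add in quadrature:
  (1·δm/m)² = (1×0.0742)² = 0.00550;  (1·δv/v)² = (1×0.0296)² = 0.000875
δp/p = √(0.00638) = 0.0799
p = 191 kg·m/s, so δp = 0.0799 × 191 = 15.3 kg·m/s.

15.3 kg·m/s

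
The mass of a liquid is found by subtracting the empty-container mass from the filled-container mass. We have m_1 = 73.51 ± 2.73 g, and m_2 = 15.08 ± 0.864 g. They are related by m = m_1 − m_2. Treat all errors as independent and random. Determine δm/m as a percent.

4.90%

Absolute uncertainties add in quadrature for a linear combination:
  (δm_1)² = 7.45;  (δm_2)² = 0.746
δm = √(8.20) = 2.86 g
m = 58.43 g, so δm/m = 2.86/58.43 = 0.0490.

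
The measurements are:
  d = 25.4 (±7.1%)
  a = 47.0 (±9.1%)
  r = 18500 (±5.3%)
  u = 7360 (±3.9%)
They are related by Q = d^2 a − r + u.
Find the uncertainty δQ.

Let p = d^2·a = 30300. δp/p = √((2·δd/d)² + (1·δa/a)²) = √(0.0202 + 0.00828) = 0.169, so δp = 5110.
Q = p − r + u: δQ = √(δp² + δr² + δu²) = √(2.62e+07 + 9.61e+05 + 82400) = 5220

5220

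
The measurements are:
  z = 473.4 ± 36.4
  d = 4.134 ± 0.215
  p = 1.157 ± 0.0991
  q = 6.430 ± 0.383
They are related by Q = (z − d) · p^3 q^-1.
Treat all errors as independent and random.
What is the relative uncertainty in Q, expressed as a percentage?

Let u = z − d = 469.3. δu = √(δz² + δd²) = √(1320 + 0.0462) = 36.4, so δu/u = 0.0776.
Q is then a monomial in u, p, q:
δQ/Q = √((δu/u)² + (3·δp/p)² + (-1·δq/q)²) = √(0.00602 + 0.0660 + 0.00355) = 0.275

27.5%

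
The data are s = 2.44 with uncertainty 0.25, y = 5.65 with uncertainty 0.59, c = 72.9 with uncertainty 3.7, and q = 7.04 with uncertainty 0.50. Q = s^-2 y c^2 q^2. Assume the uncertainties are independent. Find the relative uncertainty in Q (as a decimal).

0.289

Products/powers → add relative errors in quadrature, weighted by exponent:
  (-2·δs/s)² = (-2×0.102)² = 0.0420;  (1·δy/y)² = (1×0.104)² = 0.0109;  (2·δc/c)² = (2×0.0508)² = 0.0103;  (2·δq/q)² = (2×0.0710)² = 0.0202
δQ/Q = √(0.0834) = 0.289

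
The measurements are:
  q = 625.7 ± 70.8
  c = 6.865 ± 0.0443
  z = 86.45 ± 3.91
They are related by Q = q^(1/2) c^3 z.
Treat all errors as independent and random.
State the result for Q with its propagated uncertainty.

Since Q is a product/quotient, work with relative uncertainties:
  (½·δq/q)² = (0.5×0.113)² = 0.00320;  (3·δc/c)² = (3×0.00645)² = 0.000375;  (1·δz/z)² = (1×0.0452)² = 0.00205
δQ/Q = √(0.00562) = 0.0750
Q = 699600, so δQ = 0.0750 × 699600 = 52500.

699600 ± 52500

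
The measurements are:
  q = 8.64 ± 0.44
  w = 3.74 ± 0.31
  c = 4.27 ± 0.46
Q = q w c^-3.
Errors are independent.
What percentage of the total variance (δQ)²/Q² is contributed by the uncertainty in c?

(δQ/Q)² = (1·δq/q)² + (1·δw/w)² + (-3·δc/c)²
  q term: (1×0.0509)² = 0.00259
  w term: (1×0.0829)² = 0.00687
  c term: (-3×0.108)² = 0.104
Total = 0.114. Share from c = 0.104/0.114 = 0.917.

91.7%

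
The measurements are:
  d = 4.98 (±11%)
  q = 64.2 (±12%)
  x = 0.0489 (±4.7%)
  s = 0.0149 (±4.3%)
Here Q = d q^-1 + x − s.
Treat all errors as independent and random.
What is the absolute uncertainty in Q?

Let p = d·q^-1 = 0.0776. δp/p = √((1·δd/d)² + (-1·δq/q)²) = √(0.0121 + 0.0144) = 0.163, so δp = 0.0126.
Q = p + x − s: δQ = √(δp² + δx² + δs²) = √(0.000159 + 5.28e-06 + 4.1e-07) = 0.0129

0.0129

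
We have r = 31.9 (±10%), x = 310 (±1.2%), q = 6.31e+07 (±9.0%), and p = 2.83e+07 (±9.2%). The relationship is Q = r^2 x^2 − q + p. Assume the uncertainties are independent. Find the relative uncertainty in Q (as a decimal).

0.328

Let w = r^2·x^2 = 9.78e+07. δw/w = √((2·δr/r)² + (2·δx/x)²) = √(0.0400 + 0.000576) = 0.201, so δw = 1.97e+07.
Q = w − q + p: δQ = √(δw² + δq² + δp²) = √(3.88e+14 + 3.23e+13 + 6.78e+12) = 2.07e+07
Q = 6.3e+07, so δQ/Q = 2.07e+07/6.3e+07 = 0.328.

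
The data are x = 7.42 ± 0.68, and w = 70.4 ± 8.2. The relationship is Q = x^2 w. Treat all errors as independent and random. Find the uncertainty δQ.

Relative error in a monomial: (δQ/Q)² = Σ (nᵢ · δxᵢ/xᵢ)².
  (2·δx/x)² = (2×0.0916)² = 0.0336;  (1·δw/w)² = (1×0.116)² = 0.0136
δQ/Q = √(0.0472) = 0.217
Q = 3880, so δQ = 0.217 × 3880 = 842.

842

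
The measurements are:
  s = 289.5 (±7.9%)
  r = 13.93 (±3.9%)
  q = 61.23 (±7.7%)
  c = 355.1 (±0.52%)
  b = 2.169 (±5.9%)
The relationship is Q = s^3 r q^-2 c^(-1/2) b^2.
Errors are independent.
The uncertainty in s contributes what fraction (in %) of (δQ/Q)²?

58.9%

(δQ/Q)² = (3·δs/s)² + (1·δr/r)² + (-2·δq/q)² + (−½·δc/c)² + (2·δb/b)²
  s term: (3×0.0790)² = 0.0562
  r term: (1×0.0390)² = 0.00152
  q term: (-2×0.0770)² = 0.0237
  c term: (-0.5×0.00520)² = 6.76e-06
  b term: (2×0.0590)² = 0.0139
Total = 0.0953. Share from s = 0.0562/0.0953 = 0.589.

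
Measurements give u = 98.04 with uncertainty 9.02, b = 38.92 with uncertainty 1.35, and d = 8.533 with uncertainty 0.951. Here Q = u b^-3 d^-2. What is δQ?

6e-06

Each factor contributes (exponent × relative error)² to (δQ/Q)²:
  (1·δu/u)² = (1×0.0920)² = 0.00846;  (-3·δb/b)² = (-3×0.0347)² = 0.0108;  (-2·δd/d)² = (-2×0.111)² = 0.0497
δQ/Q = √(0.0690) = 0.263
Q = 2.284e-05, so δQ = 0.263 × 2.284e-05 = 6e-06.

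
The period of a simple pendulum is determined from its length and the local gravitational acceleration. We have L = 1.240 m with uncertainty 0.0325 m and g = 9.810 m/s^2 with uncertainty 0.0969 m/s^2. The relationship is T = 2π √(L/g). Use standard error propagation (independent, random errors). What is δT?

Since T is a product/quotient, work with relative uncertainties:
  (½·δL/L)² = (0.5×0.0262)² = 0.000172;  (−½·δg/g)² = (-0.5×0.00988)² = 2.44e-05
δT/T = √(0.000196) = 0.0140
T = 2.234 s, so δT = 0.0140 × 2.234 = 0.0313 s.

0.0313 s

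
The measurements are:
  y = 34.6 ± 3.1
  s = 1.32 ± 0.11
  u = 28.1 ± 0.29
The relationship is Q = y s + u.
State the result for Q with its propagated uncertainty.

Let p = y·s = 45.7. δp/p = √((1·δy/y)² + (1·δs/s)²) = √(0.00803 + 0.00694) = 0.122, so δp = 5.59.
Q = p + u: δQ = √(δp² + δu²) = √(31.2 + 0.0841) = 5.60
Q = 73.8.

73.8 ± 5.60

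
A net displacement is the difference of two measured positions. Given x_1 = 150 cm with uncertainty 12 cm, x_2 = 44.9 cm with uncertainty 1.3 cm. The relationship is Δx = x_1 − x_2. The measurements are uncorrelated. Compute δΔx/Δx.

For a sum/difference, combine absolute errors in quadrature:
  (δx_1)² = 144;  (δx_2)² = 1.69
δΔx = √(146) = 12.1 cm
Δx = 105 cm, so δΔx/Δx = 12.1/105 = 0.115.

0.115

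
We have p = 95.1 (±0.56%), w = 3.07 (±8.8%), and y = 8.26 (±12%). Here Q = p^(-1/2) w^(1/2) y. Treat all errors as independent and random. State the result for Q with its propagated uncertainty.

1.48 ± 0.190

For a monomial Q ∝ p^(-1/2), w^(1/2), y, fractional errors add in quadrature:
  (−½·δp/p)² = (-0.5×0.00560)² = 7.84e-06;  (½·δw/w)² = (0.5×0.0880)² = 0.00194;  (1·δy/y)² = (1×0.120)² = 0.0144
δQ/Q = √(0.0163) = 0.128
Q = 1.48, so δQ = 0.128 × 1.48 = 0.190.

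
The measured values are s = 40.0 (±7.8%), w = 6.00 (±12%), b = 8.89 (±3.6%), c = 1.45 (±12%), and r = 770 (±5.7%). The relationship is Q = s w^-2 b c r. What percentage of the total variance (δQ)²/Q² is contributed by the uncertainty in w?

(δQ/Q)² = (1·δs/s)² + (-2·δw/w)² + (1·δb/b)² + (1·δc/c)² + (1·δr/r)²
  s term: (1×0.0780)² = 0.00608
  w term: (-2×0.120)² = 0.0576
  b term: (1×0.0360)² = 0.00130
  c term: (1×0.120)² = 0.0144
  r term: (1×0.0570)² = 0.00325
Total = 0.0826. Share from w = 0.0576/0.0826 = 0.697.

69.7%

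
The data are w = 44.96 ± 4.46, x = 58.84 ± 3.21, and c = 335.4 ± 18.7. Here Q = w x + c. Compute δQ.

300

Let p = w·x = 2645. δp/p = √((1·δw/w)² + (1·δx/x)²) = √(0.00984 + 0.00298) = 0.113, so δp = 299.
Q = p + c: δQ = √(δp² + δc²) = √(89700 + 350) = 300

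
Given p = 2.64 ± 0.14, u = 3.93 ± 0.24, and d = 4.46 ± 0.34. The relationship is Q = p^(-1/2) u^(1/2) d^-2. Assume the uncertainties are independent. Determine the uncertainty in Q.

0.00968

Products/powers → add relative errors in quadrature, weighted by exponent:
  (−½·δp/p)² = (-0.5×0.0530)² = 0.000703;  (½·δu/u)² = (0.5×0.0611)² = 0.000932;  (-2·δd/d)² = (-2×0.0762)² = 0.0232
δQ/Q = √(0.0249) = 0.158
Q = 0.0613, so δQ = 0.158 × 0.0613 = 0.00968.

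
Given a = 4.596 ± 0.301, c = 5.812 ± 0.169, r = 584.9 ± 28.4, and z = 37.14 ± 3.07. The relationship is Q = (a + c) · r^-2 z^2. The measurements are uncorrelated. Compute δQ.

0.00817

Let u = a + c = 10.41. δu = √(δa² + δc²) = √(0.0906 + 0.0286) = 0.345, so δu/u = 0.0332.
Q is then a monomial in u, r, z:
δQ/Q = √((δu/u)² + (-2·δr/r)² + (2·δz/z)²) = √(0.00110 + 0.00943 + 0.0273) = 0.195
Q = 0.04197, so δQ = 0.195 × 0.04197 = 0.00817.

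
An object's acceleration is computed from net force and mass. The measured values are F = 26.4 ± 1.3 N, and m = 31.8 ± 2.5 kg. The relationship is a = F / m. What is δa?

0.0770 m/s^2

Since a is a product/quotient, work with relative uncertainties:
  (1·δF/F)² = (1×0.0492)² = 0.00242;  (-1·δm/m)² = (-1×0.0786)² = 0.00618
δa/a = √(0.00861) = 0.0928
a = 0.830 m/s^2, so δa = 0.0928 × 0.830 = 0.0770 m/s^2.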